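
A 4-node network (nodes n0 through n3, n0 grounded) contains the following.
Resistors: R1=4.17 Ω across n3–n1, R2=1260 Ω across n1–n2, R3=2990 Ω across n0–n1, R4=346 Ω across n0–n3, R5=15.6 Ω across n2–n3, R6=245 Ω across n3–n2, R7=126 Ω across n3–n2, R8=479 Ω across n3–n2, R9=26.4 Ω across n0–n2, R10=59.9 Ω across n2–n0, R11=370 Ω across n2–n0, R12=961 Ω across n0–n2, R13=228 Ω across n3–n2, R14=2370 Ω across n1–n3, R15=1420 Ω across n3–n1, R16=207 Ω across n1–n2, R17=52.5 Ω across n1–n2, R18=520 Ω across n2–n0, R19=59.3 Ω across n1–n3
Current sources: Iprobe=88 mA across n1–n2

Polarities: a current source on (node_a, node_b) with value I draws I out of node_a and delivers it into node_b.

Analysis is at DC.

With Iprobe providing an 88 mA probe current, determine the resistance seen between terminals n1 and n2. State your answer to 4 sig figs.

R_eq = 11.22 Ω

Apply KCL at each of the 3 non-ground nodes and solve the resulting linear system.
Node n1: branches {R1, R2, R3, R14, R15, R16, R17, R19, Iprobe} → V_1 = -0.9486
Node n2: branches {R2, R5, R6, R7, R8, R9, R10, R11, R12, R13, R16, R17, R18, Iprobe} → V_2 = 0.03900
Node n3: branches {R1, R4, R5, R6, R7, R8, R13, R14, R15, R19} → V_3 = -0.7030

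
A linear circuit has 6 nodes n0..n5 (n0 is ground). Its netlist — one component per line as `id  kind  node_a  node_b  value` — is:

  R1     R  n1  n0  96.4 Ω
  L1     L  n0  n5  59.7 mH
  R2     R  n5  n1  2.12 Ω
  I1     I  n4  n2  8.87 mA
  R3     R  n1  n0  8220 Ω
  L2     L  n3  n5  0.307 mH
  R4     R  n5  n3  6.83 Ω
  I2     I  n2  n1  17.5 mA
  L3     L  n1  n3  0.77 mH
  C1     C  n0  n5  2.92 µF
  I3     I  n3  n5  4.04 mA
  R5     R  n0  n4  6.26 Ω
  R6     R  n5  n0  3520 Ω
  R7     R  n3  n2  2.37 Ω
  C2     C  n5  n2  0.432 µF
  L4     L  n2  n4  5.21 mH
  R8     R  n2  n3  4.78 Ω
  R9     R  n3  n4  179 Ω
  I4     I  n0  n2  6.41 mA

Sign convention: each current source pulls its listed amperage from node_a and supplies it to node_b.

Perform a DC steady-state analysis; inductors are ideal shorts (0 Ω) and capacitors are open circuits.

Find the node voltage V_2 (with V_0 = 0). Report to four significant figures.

-0.01392 V

Element admittances at DC:
  Y(R1) = 0.01037 S between n1,n0
  L1: short n0↔n5 (DC inductor)
  Y(R2) = 0.4717 S between n5,n1
  I1: injects 0.00887 A into n2 (from n4)
  Y(R3) = 0.0001217 S between n1,n0
  L2: short n3↔n5 (DC inductor)
  Y(R4) = 0.1464 S between n5,n3
  I2: injects 0.0175 A into n1 (from n2)
  L3: short n1↔n3 (DC inductor)
  Y(C1) = 0.000 S between n0,n5
  I3: injects 0.00404 A into n5 (from n3)
  Y(R5) = 0.1597 S between n0,n4
  Y(R6) = 0.0002841 S between n5,n0
  Y(R7) = 0.4219 S between n3,n2
  Y(C2) = 0.000 S between n5,n2
  L4: short n2↔n4 (DC inductor)
  Y(R8) = 0.2092 S between n2,n3
  Y(R9) = 0.005587 S between n3,n4
  I4: injects 0.00641 A into n2 (from n0)
Assemble and solve the 9×9 MNA system:
  V(n1)=0.000  V(n2)=-0.01392  V(n3)=0.000  V(n4)=-0.01392  V(n5)=0.000
  i(L1)=-0.008634  i(L2)=0.004594  i(L3)=0.01750  i(L4)=0.006568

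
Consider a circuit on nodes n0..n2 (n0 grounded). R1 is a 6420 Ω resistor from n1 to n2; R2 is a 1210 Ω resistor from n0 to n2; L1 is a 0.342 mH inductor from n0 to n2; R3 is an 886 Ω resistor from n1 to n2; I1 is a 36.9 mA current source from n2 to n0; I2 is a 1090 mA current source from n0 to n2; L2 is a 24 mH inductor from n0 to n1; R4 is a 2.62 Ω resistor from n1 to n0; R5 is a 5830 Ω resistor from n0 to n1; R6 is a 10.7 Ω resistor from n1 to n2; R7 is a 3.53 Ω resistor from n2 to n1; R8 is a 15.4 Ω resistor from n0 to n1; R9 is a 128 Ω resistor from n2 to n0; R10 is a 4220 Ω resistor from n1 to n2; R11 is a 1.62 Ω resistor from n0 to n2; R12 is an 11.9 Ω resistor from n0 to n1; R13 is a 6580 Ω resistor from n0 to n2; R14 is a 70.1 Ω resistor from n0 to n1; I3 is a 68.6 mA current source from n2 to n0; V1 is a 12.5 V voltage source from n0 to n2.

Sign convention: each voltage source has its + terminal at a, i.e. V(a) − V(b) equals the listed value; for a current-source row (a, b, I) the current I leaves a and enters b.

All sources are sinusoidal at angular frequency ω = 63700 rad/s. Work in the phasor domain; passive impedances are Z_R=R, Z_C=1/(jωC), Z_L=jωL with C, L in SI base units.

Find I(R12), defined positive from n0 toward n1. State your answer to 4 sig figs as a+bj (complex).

0.4303+0.0003048j A

Apply KCL at each of the 2 non-ground nodes and solve the resulting linear system.
Node n1: branches {R1, R3, L2, R4, R5, R6, R7, R8, R10, R12, R14} → V_1 = -5.121-0.003628j
Node n2: branches {R1, R2, L1, R3, I1, I2, R6, R7, R9, R10, R11, R13, I3, V1} → V_2 = -12.50+0.000j
Source currents: i(V1)=-11.60+0.5752j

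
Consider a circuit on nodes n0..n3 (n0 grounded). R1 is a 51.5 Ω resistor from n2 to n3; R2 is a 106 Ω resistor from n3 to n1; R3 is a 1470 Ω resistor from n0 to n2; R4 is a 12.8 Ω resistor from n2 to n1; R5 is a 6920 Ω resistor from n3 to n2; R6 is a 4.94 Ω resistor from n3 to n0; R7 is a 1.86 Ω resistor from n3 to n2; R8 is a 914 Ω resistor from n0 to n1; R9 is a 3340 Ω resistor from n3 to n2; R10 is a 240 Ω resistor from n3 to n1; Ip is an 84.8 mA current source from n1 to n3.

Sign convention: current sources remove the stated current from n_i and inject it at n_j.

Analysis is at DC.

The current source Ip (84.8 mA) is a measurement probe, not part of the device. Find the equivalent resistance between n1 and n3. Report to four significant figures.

R_eq = 12.02 Ω

Element admittances at DC:
  Y(R1) = 0.01942 S between n2,n3
  Y(R2) = 0.009434 S between n3,n1
  Y(R3) = 0.0006803 S between n0,n2
  Y(R4) = 0.07812 S between n2,n1
  Y(R5) = 0.0001445 S between n3,n2
  Y(R6) = 0.2024 S between n3,n0
  Y(R7) = 0.5376 S between n3,n2
  Y(R8) = 0.001094 S between n0,n1
  Y(R9) = 0.0002994 S between n3,n2
  Y(R10) = 0.004167 S between n3,n1
  Ip: injects 0.0848 A into n3 (from n1)
Assemble and solve the 3×3 MNA system:
  V(n1)=-1.013  V(n2)=-0.1192  V(n3)=0.005876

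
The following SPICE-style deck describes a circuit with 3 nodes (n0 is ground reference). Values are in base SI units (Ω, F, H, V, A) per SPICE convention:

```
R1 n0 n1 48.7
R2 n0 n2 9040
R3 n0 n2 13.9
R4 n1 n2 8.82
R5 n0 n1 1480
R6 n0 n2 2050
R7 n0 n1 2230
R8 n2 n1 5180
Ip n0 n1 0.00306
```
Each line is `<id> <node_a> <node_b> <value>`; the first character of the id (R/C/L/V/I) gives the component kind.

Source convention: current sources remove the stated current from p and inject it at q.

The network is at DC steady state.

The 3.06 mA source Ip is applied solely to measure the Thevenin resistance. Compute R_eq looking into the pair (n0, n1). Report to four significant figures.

R_eq = 15.17 Ω

MNA unknowns: 2 node voltages V₁..V_2
R1: Y=0.02053 on G[0,1]
R2: Y=0.0001106 on G[0,2]
R3: Y=0.07194 on G[0,2]
R4: Y=0.1134 on G[1,2]
R5: Y=0.0006757 on G[0,1]
R6: Y=0.0004878 on G[0,2]
R7: Y=0.0004484 on G[0,1]
R8: Y=0.0001931 on G[2,1]
Ip: z[0]−=0.00306, z[1]+=0.00306
solve → V1=0.04642, V2=0.02832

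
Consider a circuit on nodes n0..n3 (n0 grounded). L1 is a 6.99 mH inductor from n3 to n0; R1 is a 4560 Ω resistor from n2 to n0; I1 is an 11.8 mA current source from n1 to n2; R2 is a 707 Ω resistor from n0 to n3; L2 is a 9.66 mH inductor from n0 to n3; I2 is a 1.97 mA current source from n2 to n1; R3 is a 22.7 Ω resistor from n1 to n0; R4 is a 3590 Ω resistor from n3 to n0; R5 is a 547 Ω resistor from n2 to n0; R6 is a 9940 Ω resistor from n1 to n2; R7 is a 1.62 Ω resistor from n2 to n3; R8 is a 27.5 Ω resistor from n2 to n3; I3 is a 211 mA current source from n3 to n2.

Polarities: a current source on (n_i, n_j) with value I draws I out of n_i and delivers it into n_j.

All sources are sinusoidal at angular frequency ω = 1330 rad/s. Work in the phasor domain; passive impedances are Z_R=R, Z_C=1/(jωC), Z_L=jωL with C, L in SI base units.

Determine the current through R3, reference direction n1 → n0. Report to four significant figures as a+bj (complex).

-0.009774+4.900e-06j A

Element admittances at ω=1330 rad/s:
  Y(L1) = 0.000-0.1076j S between n3,n0
  Y(R1) = 0.0002193+0.000j S between n2,n0
  I1: injects 0.0118 A into n2 (from n1)
  Y(R2) = 0.001414+0.000j S between n0,n3
  Y(L2) = 0.000-0.07783j S between n0,n3
  I2: injects 0.00197 A into n1 (from n2)
  Y(R3) = 0.04405+0.000j S between n1,n0
  Y(R4) = 0.0002786+0.000j S between n3,n0
  Y(R5) = 0.001828+0.000j S between n2,n0
  Y(R6) = 0.0001006+0.000j S between n1,n2
  Y(R7) = 0.6173+0.000j S between n2,n3
  Y(R8) = 0.03636+0.000j S between n2,n3
  I3: injects 0.211 A into n2 (from n3)
Assemble and solve the 3×3 MNA system:
  V(n1)=-0.2219+0.0001112j  V(n2)=0.3377+0.04882j  V(n3)=0.001013+0.04898j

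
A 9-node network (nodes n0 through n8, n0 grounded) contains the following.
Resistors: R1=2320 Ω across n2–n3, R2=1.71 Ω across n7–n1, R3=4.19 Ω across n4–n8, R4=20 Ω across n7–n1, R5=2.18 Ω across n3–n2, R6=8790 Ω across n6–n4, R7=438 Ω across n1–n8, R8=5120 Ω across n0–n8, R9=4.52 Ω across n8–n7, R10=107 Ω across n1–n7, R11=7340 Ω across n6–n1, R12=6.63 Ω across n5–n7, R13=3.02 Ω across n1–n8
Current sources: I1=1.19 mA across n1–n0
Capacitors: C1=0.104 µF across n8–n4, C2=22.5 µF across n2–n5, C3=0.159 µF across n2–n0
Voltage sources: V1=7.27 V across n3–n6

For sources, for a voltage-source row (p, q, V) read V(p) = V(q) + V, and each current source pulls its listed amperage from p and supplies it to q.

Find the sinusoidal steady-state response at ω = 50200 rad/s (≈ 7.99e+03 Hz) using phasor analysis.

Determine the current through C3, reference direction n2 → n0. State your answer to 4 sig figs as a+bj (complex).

Element admittances at ω=50200 rad/s:
  Y(R1) = 0.0004310+0.000j S between n2,n3
  Y(R2) = 0.5848+0.000j S between n7,n1
  I1: injects 0.00119 A into n0 (from n1)
  Y(C1) = 0.000+0.005221j S between n8,n4
  Y(R3) = 0.2387+0.000j S between n4,n8
  Y(R4) = 0.05000+0.000j S between n7,n1
  Y(R5) = 0.4587+0.000j S between n3,n2
  Y(C2) = 0.000+1.130j S between n2,n5
  Y(R6) = 0.0001138+0.000j S between n6,n4
  Y(C3) = 0.000+0.007982j S between n2,n0
  Y(R7) = 0.002283+0.000j S between n1,n8
  Y(R8) = 0.0001953+0.000j S between n0,n8
  Y(R9) = 0.2212+0.000j S between n8,n7
  Y(R10) = 0.009346+0.000j S between n1,n7
  Y(R11) = 0.0001362+0.000j S between n6,n1
  Y(R12) = 0.1508+0.000j S between n5,n7
  Y(R13) = 0.3311+0.000j S between n1,n8
  V1: constraint V(n3)−V(n6) = 7.27
Assemble and solve the 9×9 MNA system:
  V(n1)=-0.02701+0.1509j  V(n2)=-0.003690+0.1484j  V(n3)=0.0002525+0.1484j  V(n4)=-0.03056+0.1509j  V(n5)=-0.003717+0.1511j  V(n6)=-7.270+0.1484j  V(n7)=-0.02357+0.1509j  V(n8)=-0.02711+0.1508j
  i(V1)=-0.001810-6.103e-07j

-0.001185-2.946e-05j A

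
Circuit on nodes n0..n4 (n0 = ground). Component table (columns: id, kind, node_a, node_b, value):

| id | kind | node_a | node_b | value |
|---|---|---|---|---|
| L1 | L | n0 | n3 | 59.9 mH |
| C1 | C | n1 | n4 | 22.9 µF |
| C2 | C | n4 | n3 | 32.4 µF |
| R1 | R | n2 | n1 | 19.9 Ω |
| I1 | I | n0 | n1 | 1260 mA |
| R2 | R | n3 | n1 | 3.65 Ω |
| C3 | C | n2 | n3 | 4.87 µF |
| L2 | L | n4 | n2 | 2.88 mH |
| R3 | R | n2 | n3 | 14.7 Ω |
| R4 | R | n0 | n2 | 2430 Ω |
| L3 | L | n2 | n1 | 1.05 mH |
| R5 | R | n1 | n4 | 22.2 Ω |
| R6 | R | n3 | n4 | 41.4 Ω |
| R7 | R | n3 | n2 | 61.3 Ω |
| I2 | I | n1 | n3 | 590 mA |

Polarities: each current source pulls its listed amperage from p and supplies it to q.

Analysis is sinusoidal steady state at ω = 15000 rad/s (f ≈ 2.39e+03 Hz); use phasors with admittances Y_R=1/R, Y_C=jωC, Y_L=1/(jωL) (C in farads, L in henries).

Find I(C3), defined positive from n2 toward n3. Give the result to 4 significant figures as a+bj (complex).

Element admittances at ω=15000 rad/s:
  Y(L1) = 0.000-0.001113j S between n0,n3
  Y(C1) = 0.000+0.3435j S between n1,n4
  Y(C2) = 0.000+0.4860j S between n4,n3
  Y(R1) = 0.05025+0.000j S between n2,n1
  I1: injects 1.26 A into n1 (from n0)
  Y(R2) = 0.2740+0.000j S between n3,n1
  Y(C3) = 0.000+0.07305j S between n2,n3
  Y(L2) = 0.000-0.02315j S between n4,n2
  Y(R3) = 0.06803+0.000j S between n2,n3
  Y(R4) = 0.0004115+0.000j S between n0,n2
  Y(L3) = 0.000-0.06349j S between n2,n1
  Y(R5) = 0.04505+0.000j S between n1,n4
  Y(R6) = 0.02415+0.000j S between n3,n4
  Y(R7) = 0.01631+0.000j S between n3,n2
  I2: injects 0.59 A into n3 (from n1)
Assemble and solve the 4×4 MNA system:
  V(n1)=367.9+996.0j  V(n2)=366.3+992.9j  V(n3)=367.1+996.7j  V(n4)=367.4+996.5j

0.2765-0.05878j A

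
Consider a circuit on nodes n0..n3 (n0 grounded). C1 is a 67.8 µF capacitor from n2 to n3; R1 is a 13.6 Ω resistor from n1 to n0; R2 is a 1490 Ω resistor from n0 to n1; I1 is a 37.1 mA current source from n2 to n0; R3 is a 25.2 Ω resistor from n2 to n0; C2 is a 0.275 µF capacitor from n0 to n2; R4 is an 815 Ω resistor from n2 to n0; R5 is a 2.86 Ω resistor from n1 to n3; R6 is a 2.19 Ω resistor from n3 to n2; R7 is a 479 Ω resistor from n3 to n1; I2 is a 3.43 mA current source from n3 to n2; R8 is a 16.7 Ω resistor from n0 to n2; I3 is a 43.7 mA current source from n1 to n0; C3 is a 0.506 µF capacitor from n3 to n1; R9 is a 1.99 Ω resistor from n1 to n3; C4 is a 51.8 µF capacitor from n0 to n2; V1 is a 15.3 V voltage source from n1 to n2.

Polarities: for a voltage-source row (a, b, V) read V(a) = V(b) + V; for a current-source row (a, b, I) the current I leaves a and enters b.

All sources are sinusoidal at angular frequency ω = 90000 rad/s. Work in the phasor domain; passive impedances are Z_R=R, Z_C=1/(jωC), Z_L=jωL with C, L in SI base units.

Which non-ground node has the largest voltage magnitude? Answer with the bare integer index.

1

MNA unknowns: 3 node voltages V₁..V_3 plus 1 source current (V1)
C1: Y=0.000+6.102j on G[2,3]
R1: Y=0.07353+0.000j on G[1,0]
R2: Y=0.0006711+0.000j on G[0,1]
I1: z[2]−=0.0371, z[0]+=0.0371
R3: Y=0.03968+0.000j on G[2,0]
C2: Y=0.000+0.02475j on G[0,2]
R4: Y=0.001227+0.000j on G[2,0]
R5: Y=0.3497+0.000j on G[1,3]
R6: Y=0.4566+0.000j on G[3,2]
R7: Y=0.002088+0.000j on G[3,1]
I2: z[3]−=0.00343, z[2]+=0.00343
R8: Y=0.05988+0.000j on G[0,2]
I3: z[1]−=0.0437, z[0]+=0.0437
C3: Y=0.000+0.04554j on G[3,1]
R9: Y=0.5025+0.000j on G[1,3]
C4: Y=0.000+4.662j on G[0,2]
V1: row V1−V2=15.3, i_V1 at 1,2
solve → V1=15.29+0.2591j, V2=-0.009674+0.2591j, V3=0.5323-1.751j
aux → i_V1=-13.69-2.408j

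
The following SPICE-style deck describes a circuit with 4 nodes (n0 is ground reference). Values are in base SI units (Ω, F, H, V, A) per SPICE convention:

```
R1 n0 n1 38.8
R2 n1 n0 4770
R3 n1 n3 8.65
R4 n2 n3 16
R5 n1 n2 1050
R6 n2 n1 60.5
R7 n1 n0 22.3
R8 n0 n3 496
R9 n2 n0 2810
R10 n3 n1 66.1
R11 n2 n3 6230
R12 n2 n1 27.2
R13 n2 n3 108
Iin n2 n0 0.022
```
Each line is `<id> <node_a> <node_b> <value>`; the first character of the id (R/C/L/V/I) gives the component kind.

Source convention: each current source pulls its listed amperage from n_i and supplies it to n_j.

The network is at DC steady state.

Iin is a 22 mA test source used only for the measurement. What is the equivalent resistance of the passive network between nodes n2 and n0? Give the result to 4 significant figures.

Element admittances at DC:
  Y(R1) = 0.02577 S between n0,n1
  Y(R2) = 0.0002096 S between n1,n0
  Y(R3) = 0.1156 S between n1,n3
  Y(R4) = 0.06250 S between n2,n3
  Y(R5) = 0.0009524 S between n1,n2
  Y(R6) = 0.01653 S between n2,n1
  Y(R7) = 0.04484 S between n1,n0
  Y(R8) = 0.002016 S between n0,n3
  Y(R9) = 0.0003559 S between n2,n0
  Y(R10) = 0.01513 S between n3,n1
  Y(R11) = 0.0001605 S between n2,n3
  Y(R12) = 0.03676 S between n2,n1
  Y(R13) = 0.009259 S between n2,n3
  Iin: injects 0.022 A into n0 (from n2)
Assemble and solve the 3×3 MNA system:
  V(n1)=-0.2975  V(n2)=-0.5117  V(n3)=-0.3698

R_eq = 23.26 Ω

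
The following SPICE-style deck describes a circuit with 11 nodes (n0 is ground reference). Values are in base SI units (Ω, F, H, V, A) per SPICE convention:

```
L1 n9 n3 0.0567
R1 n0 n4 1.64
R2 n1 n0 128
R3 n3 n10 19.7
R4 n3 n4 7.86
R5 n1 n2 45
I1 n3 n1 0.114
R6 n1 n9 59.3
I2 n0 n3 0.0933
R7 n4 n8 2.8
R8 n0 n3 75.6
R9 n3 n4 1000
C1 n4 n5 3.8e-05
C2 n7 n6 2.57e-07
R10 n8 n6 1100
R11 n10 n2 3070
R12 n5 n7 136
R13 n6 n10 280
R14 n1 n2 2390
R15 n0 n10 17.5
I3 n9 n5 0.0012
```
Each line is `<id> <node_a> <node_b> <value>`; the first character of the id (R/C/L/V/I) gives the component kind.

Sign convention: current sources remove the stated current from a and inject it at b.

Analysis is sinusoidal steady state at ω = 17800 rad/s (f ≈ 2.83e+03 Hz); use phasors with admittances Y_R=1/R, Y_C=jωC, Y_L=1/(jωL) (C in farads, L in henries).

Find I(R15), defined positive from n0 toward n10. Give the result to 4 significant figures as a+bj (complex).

0.0006429+0.002101j A

Element admittances at ω=17800 rad/s:
  Y(L1) = 0.000-0.0009908j S between n9,n3
  Y(R1) = 0.6098+0.000j S between n0,n4
  Y(R2) = 0.007812+0.000j S between n1,n0
  Y(R3) = 0.05076+0.000j S between n3,n10
  Y(R4) = 0.1272+0.000j S between n3,n4
  Y(R5) = 0.02222+0.000j S between n1,n2
  I1: injects 0.114 A into n1 (from n3)
  Y(R6) = 0.01686+0.000j S between n1,n9
  I2: injects 0.0933 A into n3 (from n0)
  Y(R7) = 0.3571+0.000j S between n4,n8
  Y(R8) = 0.01323+0.000j S between n0,n3
  Y(R9) = 0.001000+0.000j S between n3,n4
  Y(C1) = 0.000+0.6764j S between n4,n5
  Y(C2) = 0.000+0.004575j S between n7,n6
  Y(R10) = 0.0009091+0.000j S between n8,n6
  Y(R11) = 0.0003257+0.000j S between n10,n2
  Y(R12) = 0.007353+0.000j S between n5,n7
  Y(R13) = 0.003571+0.000j S between n6,n10
  Y(R14) = 0.0004184+0.000j S between n1,n2
  Y(R15) = 0.05714+0.000j S between n0,n10
  I3: injects 0.0012 A into n5 (from n9)
Assemble and solve the 10×10 MNA system:
  V(n1)=13.56+1.637j  V(n2)=13.37+1.613j  V(n3)=-0.1092-0.08945j  V(n4)=-0.01732-0.01559j  V(n5)=-0.01735-0.01741j  V(n6)=-0.01885-0.02699j  V(n7)=-0.01347-0.02075j  V(n8)=-0.01732-0.01562j  V(n9)=13.34+2.428j  V(n10)=-0.01125-0.03678j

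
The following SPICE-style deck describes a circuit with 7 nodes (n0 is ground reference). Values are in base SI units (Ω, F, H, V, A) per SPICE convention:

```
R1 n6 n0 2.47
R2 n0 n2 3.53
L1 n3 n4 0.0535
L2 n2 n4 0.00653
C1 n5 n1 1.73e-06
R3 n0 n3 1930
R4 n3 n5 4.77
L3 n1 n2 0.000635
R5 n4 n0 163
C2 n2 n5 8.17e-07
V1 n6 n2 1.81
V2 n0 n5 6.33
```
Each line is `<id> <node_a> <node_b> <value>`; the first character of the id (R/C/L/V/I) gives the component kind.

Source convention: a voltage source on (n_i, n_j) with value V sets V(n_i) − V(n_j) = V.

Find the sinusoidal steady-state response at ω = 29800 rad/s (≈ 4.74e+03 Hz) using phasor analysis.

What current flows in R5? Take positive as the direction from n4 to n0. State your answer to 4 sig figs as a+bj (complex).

Element admittances at ω=29800 rad/s:
  Y(R1) = 0.4049+0.000j S between n6,n0
  Y(R2) = 0.2833+0.000j S between n0,n2
  Y(L1) = 0.000-0.0006272j S between n3,n4
  Y(L2) = 0.000-0.005139j S between n2,n4
  Y(C1) = 0.000+0.05155j S between n5,n1
  Y(R3) = 0.0005181+0.000j S between n0,n3
  Y(R4) = 0.2096+0.000j S between n3,n5
  Y(L3) = 0.000-0.05285j S between n1,n2
  Y(R5) = 0.006135+0.000j S between n4,n0
  Y(C2) = 0.000+0.02435j S between n2,n5
  V1: constraint V(n6)−V(n2) = 1.81
  V2: constraint V(n0)−V(n5) = 6.33
Assemble and solve the 8×8 MNA system:
  V(n1)=13.87-63.34j  V(n2)=-5.836-1.548j  V(n3)=-6.308-0.008527j  V(n4)=-3.451+2.291j  V(n5)=-6.330+0.000j  V(n6)=-4.026-1.548j
  i(V1)=1.630+0.6268j  i(V2)=-3.308-1.051j

-0.02117+0.01405j A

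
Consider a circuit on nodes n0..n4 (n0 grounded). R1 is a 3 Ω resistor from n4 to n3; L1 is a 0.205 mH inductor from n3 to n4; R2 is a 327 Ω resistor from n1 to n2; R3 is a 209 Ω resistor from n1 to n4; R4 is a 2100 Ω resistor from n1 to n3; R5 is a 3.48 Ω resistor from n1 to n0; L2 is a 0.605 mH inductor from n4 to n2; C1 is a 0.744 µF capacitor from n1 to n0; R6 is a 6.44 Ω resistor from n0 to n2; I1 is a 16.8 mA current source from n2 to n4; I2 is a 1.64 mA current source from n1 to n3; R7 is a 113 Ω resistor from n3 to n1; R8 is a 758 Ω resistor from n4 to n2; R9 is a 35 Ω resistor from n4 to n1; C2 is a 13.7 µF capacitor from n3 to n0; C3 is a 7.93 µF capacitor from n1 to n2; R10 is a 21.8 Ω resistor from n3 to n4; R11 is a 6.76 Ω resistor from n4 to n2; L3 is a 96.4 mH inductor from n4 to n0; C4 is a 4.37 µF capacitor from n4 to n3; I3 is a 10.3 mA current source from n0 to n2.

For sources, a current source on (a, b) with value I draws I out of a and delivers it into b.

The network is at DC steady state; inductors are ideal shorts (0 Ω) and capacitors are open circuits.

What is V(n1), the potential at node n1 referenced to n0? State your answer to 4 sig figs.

MNA unknowns: 4 node voltages V₁..V_4 plus 3 source currents (L1, L2, L3)
R1: Y=0.3333 on G[4,3]
L1: row V3−V4=0, i_L1 at 3,4
R2: Y=0.003058 on G[1,2]
R3: Y=0.004785 on G[1,4]
R4: Y=0.0004762 on G[1,3]
R5: Y=0.2874 on G[1,0]
L2: row V4−V2=0, i_L2 at 4,2
C1: Y=0.000 on G[1,0]
R6: Y=0.1553 on G[0,2]
I1: z[2]−=0.0168, z[4]+=0.0168
I2: z[1]−=0.00164, z[3]+=0.00164
R7: Y=0.008850 on G[3,1]
R8: Y=0.001319 on G[4,2]
R9: Y=0.02857 on G[4,1]
C2: Y=0.000 on G[3,0]
C3: Y=0.000 on G[1,2]
R10: Y=0.04587 on G[3,4]
R11: Y=0.1479 on G[4,2]
L3: row V4−V0=0, i_L3 at 4,0
C4: Y=0.000 on G[4,3]
I3: z[0]−=0.0103, z[2]+=0.0103
solve → V1=-0.004924, V2=0.000, V3=0.000, V4=0.000
aux → i_L1=0.001594, i_L2=0.006515, i_L3=0.01171

-0.004924 V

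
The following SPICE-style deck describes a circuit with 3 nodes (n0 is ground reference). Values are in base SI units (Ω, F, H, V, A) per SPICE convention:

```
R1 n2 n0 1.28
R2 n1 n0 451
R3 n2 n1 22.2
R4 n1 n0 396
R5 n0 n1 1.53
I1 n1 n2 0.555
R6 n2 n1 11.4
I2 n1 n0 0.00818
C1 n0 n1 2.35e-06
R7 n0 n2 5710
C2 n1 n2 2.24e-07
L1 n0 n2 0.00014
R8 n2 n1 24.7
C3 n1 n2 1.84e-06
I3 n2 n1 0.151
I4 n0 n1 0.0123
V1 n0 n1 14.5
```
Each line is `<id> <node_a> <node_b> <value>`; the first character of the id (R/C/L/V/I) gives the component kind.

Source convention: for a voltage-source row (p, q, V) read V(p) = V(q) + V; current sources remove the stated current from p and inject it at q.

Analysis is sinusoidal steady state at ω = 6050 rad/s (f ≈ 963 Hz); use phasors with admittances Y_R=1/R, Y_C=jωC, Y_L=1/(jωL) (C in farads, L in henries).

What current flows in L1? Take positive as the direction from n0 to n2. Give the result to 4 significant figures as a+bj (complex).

1.367-0.9343j A

MNA unknowns: 2 node voltages V₁..V_2 plus 1 source current (V1)
R1: Y=0.7812+0.000j on G[2,0]
R2: Y=0.002217+0.000j on G[1,0]
R3: Y=0.04505+0.000j on G[2,1]
R4: Y=0.002525+0.000j on G[1,0]
R5: Y=0.6536+0.000j on G[0,1]
I1: z[1]−=0.555, z[2]+=0.555
R6: Y=0.08772+0.000j on G[2,1]
I2: z[1]−=0.00818, z[0]+=0.00818
C1: Y=0.000+0.01422j on G[0,1]
R7: Y=0.0001751+0.000j on G[0,2]
C2: Y=0.000+0.001355j on G[1,2]
L1: Y=0.000-1.181j on G[0,2]
R8: Y=0.04049+0.000j on G[2,1]
C3: Y=0.000+0.01113j on G[1,2]
I3: z[2]−=0.151, z[1]+=0.151
I4: z[0]−=0.0123, z[1]+=0.0123
V1: row V0−V1=14.5, i_V1 at 0,1
solve → V1=-14.50+0.000j, V2=-0.7913-1.158j
aux → i_V1=-11.54-0.1767j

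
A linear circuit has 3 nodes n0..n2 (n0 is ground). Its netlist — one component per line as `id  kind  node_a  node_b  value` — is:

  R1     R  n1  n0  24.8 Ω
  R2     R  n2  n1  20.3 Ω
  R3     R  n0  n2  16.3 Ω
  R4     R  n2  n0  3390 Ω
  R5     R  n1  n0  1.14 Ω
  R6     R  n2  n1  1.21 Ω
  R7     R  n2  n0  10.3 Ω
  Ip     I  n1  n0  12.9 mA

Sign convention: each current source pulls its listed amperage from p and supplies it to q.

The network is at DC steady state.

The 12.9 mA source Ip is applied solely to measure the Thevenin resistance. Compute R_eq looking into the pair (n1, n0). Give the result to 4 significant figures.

R_eq = 0.9507 Ω

MNA unknowns: 2 node voltages V₁..V_2
R1: Y=0.04032 on G[1,0]
R2: Y=0.04926 on G[2,1]
R3: Y=0.06135 on G[0,2]
R4: Y=0.0002950 on G[2,0]
R5: Y=0.8772 on G[1,0]
R6: Y=0.8264 on G[2,1]
R7: Y=0.09709 on G[2,0]
Ip: z[1]−=0.0129, z[0]+=0.0129
solve → V1=-0.01226, V2=-0.01038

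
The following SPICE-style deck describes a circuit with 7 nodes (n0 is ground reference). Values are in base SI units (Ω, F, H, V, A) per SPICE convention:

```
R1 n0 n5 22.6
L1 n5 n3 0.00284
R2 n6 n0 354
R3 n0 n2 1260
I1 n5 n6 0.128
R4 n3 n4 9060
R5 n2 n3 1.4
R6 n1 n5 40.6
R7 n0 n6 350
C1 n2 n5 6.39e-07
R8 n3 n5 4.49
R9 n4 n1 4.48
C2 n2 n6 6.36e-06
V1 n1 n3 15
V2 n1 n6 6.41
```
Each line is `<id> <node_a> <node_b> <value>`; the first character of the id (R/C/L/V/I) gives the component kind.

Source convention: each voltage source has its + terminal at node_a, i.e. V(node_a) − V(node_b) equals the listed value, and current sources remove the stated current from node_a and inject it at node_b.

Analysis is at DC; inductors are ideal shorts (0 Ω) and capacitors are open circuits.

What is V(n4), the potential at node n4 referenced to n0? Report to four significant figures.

Element admittances at DC:
  Y(R1) = 0.04425 S between n0,n5
  L1: short n5↔n3 (DC inductor)
  Y(R2) = 0.002825 S between n6,n0
  Y(R3) = 0.0007937 S between n0,n2
  I1: injects 0.128 A into n6 (from n5)
  Y(R4) = 0.0001104 S between n3,n4
  Y(R5) = 0.7143 S between n2,n3
  Y(R6) = 0.02463 S between n1,n5
  Y(R7) = 0.002857 S between n0,n6
  Y(C1) = 0.000 S between n2,n5
  Y(R8) = 0.2227 S between n3,n5
  Y(R9) = 0.2232 S between n4,n1
  Y(C2) = 0.000 S between n2,n6
  V1: constraint V(n1)−V(n3) = 15
  V2: constraint V(n1)−V(n6) = 6.41
Assemble and solve the 9×9 MNA system:
  V(n1)=14.04  V(n2)=-0.9612  V(n3)=-0.9623  V(n4)=14.03  V(n5)=-0.9623  V(n6)=7.628
  i(L1)=0.2840  i(V1)=-0.2865  i(V2)=-0.08466

14.03 V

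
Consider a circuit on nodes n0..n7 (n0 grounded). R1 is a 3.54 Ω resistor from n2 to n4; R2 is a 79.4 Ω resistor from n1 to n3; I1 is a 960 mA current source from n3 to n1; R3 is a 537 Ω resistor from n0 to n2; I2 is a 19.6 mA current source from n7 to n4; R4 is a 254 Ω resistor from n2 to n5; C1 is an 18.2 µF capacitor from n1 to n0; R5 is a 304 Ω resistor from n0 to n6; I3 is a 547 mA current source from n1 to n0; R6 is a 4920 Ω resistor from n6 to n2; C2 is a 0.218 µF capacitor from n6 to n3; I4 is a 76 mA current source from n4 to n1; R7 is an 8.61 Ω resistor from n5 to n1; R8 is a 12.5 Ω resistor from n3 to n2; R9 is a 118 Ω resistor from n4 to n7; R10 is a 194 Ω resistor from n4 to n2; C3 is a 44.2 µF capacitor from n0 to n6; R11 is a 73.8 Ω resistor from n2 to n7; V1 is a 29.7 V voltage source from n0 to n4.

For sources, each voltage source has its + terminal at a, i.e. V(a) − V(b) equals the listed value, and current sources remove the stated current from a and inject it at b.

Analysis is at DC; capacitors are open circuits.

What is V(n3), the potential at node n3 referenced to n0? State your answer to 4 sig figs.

-38.18 V

Element admittances at DC:
  Y(R1) = 0.2825 S between n2,n4
  Y(R2) = 0.01259 S between n1,n3
  I1: injects 0.96 A into n1 (from n3)
  Y(R3) = 0.001862 S between n0,n2
  I2: injects 0.0196 A into n4 (from n7)
  Y(R4) = 0.003937 S between n2,n5
  Y(C1) = 0.000 S between n1,n0
  Y(R5) = 0.003289 S between n0,n6
  I3: injects 0.547 A into n0 (from n1)
  Y(R6) = 0.0002033 S between n6,n2
  Y(C2) = 0.000 S between n6,n3
  I4: injects 0.076 A into n1 (from n4)
  Y(R7) = 0.1161 S between n5,n1
  Y(R8) = 0.08000 S between n3,n2
  Y(R9) = 0.008475 S between n4,n7
  Y(R10) = 0.005155 S between n4,n2
  Y(C3) = 0.000 S between n0,n6
  Y(R11) = 0.01355 S between n2,n7
  V1: constraint V(n0)−V(n4) = 29.7
Assemble and solve the 8×8 MNA system:
  V(n1)=-6.731  V(n2)=-31.13  V(n3)=-38.18  V(n4)=-29.70  V(n5)=-7.531  V(n6)=-1.812  V(n7)=-31.47
  i(V1)=0.4831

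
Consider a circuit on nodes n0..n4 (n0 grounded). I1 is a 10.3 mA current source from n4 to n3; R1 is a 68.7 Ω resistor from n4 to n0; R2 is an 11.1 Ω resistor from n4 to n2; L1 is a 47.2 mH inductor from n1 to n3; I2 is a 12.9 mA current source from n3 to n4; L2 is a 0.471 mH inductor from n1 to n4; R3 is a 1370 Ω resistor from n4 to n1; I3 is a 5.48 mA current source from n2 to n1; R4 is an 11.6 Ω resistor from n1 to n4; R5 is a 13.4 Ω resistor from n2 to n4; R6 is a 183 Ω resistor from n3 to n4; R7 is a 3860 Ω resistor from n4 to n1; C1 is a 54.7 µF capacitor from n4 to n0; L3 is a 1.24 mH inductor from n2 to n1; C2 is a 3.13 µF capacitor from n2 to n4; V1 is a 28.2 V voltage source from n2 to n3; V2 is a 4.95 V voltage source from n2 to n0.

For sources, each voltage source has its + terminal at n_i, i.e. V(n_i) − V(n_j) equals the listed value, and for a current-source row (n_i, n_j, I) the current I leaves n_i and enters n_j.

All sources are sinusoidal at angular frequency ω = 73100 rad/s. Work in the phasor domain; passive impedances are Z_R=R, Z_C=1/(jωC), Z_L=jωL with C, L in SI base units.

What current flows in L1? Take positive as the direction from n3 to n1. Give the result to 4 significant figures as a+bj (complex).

Apply KCL at each of the 4 non-ground nodes and solve the resulting linear system.
Node n1: branches {L1, L2, R3, I3, R4, R7, L3} → V_1 = 0.5292-0.5468j
Node n2: branches {R2, I3, R5, L3, C2, V1, V2} → V_2 = 4.950+0.000j
Node n3: branches {I1, L1, I2, R6, V1} → V_3 = -23.25+0.000j
Node n4: branches {I1, R1, R2, I2, L2, R3, R4, R5, R6, R7, C1, C2} → V_4 = 0.2648-0.1546j
Source currents: i(V1)=-0.1257+0.007737j, i(V2)=-0.6221-1.056j

0.0001585+0.006892j A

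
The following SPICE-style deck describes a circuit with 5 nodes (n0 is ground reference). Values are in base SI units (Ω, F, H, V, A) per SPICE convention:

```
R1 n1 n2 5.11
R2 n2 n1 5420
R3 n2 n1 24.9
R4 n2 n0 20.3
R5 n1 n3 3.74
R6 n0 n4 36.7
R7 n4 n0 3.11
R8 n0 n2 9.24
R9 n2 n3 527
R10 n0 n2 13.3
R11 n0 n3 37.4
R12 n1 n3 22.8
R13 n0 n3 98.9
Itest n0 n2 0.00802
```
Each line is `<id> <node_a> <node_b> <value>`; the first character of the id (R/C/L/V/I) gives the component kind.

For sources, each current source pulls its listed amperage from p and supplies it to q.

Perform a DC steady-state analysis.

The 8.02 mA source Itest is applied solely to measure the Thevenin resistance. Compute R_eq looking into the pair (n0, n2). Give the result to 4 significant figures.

R_eq = 3.822 Ω

MNA unknowns: 4 node voltages V₁..V_4
R1: Y=0.1957 on G[1,2]
R2: Y=0.0001845 on G[2,1]
R3: Y=0.04016 on G[2,1]
R4: Y=0.04926 on G[2,0]
R5: Y=0.2674 on G[1,3]
R6: Y=0.02725 on G[0,4]
R7: Y=0.3215 on G[4,0]
R8: Y=0.1082 on G[0,2]
R9: Y=0.001898 on G[2,3]
R10: Y=0.07519 on G[0,2]
R11: Y=0.02674 on G[0,3]
R12: Y=0.04386 on G[1,3]
R13: Y=0.01011 on G[0,3]
Itest: z[0]−=0.00802, z[2]+=0.00802
solve → V1=0.02694, V2=0.03065, V3=0.02412, V4=0.000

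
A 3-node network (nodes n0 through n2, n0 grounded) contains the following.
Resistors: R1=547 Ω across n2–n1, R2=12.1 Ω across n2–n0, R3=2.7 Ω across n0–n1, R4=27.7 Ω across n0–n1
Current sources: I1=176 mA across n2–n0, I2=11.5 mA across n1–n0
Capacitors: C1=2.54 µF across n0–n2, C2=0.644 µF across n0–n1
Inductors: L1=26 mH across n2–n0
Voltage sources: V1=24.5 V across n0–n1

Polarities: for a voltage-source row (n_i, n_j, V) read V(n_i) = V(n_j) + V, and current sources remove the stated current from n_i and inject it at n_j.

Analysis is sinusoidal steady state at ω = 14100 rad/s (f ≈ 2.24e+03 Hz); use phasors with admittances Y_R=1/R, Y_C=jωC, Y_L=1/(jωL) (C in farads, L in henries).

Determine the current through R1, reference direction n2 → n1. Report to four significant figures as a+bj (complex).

Element admittances at ω=14100 rad/s:
  Y(R1) = 0.001828+0.000j S between n2,n1
  Y(R2) = 0.08264+0.000j S between n2,n0
  Y(R3) = 0.3704+0.000j S between n0,n1
  I1: injects 0.176 A into n0 (from n2)
  I2: injects 0.0115 A into n0 (from n1)
  Y(C1) = 0.000+0.03581j S between n0,n2
  Y(L1) = 0.000-0.002728j S between n2,n0
  Y(R4) = 0.03610+0.000j S between n0,n1
  Y(C2) = 0.000+0.009080j S between n0,n1
  V1: constraint V(n0)−V(n1) = 24.5
Assemble and solve the 3×3 MNA system:
  V(n1)=-24.50+0.000j  V(n2)=-2.266+0.8876j
  i(V1)=-9.988-0.2241j

0.04065+0.001623j A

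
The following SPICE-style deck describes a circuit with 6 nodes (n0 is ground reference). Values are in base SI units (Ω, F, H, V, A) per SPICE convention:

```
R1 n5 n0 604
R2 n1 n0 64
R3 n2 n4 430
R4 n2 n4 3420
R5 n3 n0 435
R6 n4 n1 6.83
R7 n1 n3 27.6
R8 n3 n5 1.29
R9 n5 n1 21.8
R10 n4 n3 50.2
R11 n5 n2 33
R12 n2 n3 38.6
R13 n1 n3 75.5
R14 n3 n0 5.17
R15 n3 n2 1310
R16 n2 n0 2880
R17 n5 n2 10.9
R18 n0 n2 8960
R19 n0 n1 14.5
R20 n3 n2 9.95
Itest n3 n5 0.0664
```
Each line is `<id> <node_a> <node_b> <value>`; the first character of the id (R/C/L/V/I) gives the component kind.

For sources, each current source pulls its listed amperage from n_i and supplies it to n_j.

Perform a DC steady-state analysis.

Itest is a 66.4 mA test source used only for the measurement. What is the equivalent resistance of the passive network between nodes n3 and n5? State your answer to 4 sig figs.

MNA unknowns: 5 node voltages V₁..V_5
R1: Y=0.001656 on G[5,0]
R2: Y=0.01562 on G[1,0]
R3: Y=0.002326 on G[2,4]
R4: Y=0.0002924 on G[2,4]
R5: Y=0.002299 on G[3,0]
R6: Y=0.1464 on G[4,1]
R7: Y=0.03623 on G[1,3]
R8: Y=0.7752 on G[3,5]
R9: Y=0.04587 on G[5,1]
R10: Y=0.01992 on G[4,3]
R11: Y=0.03030 on G[5,2]
R12: Y=0.02591 on G[2,3]
R13: Y=0.01325 on G[1,3]
R14: Y=0.1934 on G[3,0]
R15: Y=0.0007634 on G[3,2]
R16: Y=0.0003472 on G[2,0]
R17: Y=0.09174 on G[5,2]
R18: Y=0.0001116 on G[0,2]
R19: Y=0.06897 on G[0,1]
R20: Y=0.1005 on G[3,2]
Itest: z[3]−=0.0664, z[5]+=0.0664
solve → V1=0.01404, V2=0.03028, V3=-0.006727, V4=0.01185, V5=0.06936

R_eq = 1.146 Ω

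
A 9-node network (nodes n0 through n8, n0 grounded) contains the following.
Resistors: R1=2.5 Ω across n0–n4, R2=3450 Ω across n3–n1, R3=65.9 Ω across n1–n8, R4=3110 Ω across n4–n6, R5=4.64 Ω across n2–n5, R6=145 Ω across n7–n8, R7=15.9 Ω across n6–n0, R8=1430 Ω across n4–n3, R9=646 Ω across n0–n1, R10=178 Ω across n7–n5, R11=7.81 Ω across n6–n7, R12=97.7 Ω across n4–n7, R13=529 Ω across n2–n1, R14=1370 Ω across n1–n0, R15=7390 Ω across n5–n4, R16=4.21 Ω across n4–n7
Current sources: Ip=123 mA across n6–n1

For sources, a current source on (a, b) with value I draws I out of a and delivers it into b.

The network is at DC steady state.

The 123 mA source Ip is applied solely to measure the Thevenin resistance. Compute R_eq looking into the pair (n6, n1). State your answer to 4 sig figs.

R_eq = 121.0 Ω

Element admittances at DC:
  Y(R1) = 0.4000 S between n0,n4
  Y(R2) = 0.0002899 S between n3,n1
  Y(R3) = 0.01517 S between n1,n8
  Y(R4) = 0.0003215 S between n4,n6
  Y(R5) = 0.2155 S between n2,n5
  Y(R6) = 0.006897 S between n7,n8
  Y(R7) = 0.06289 S between n6,n0
  Y(R8) = 0.0006993 S between n4,n3
  Y(R9) = 0.001548 S between n0,n1
  Y(R10) = 0.005618 S between n7,n5
  Y(R11) = 0.1280 S between n6,n7
  Y(R12) = 0.01024 S between n4,n7
  Y(R13) = 0.001890 S between n2,n1
  Y(R14) = 0.0007299 S between n1,n0
  Y(R15) = 0.0001353 S between n5,n4
  Y(R16) = 0.2375 S between n4,n7
  Ip: injects 0.123 A into n1 (from n6)
Assemble and solve the 8×8 MNA system:
  V(n1)=14.26  V(n2)=3.620  V(n3)=4.191  V(n4)=0.01667  V(n5)=3.527  V(n6)=-0.6225  V(n7)=0.03070  V(n8)=9.815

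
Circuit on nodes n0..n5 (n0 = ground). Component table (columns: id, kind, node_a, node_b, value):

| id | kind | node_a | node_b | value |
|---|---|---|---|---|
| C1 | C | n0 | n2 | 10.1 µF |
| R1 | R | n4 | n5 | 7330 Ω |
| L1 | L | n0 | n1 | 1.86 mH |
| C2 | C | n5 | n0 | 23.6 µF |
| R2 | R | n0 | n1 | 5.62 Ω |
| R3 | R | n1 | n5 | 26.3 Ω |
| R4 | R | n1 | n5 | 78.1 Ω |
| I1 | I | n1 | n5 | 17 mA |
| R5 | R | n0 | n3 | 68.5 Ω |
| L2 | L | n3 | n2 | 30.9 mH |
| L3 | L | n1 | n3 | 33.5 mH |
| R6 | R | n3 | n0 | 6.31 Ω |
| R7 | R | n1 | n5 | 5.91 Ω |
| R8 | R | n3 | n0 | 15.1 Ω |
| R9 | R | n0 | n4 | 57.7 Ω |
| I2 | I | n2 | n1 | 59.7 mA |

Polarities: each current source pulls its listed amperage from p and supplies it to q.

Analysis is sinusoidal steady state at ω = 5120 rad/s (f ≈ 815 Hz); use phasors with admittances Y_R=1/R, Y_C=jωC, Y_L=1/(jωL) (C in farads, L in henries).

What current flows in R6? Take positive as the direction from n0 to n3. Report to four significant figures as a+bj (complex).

-0.005491+0.0006447j A

Element admittances at ω=5120 rad/s:
  Y(C1) = 0.000+0.05171j S between n0,n2
  Y(R1) = 0.0001364+0.000j S between n4,n5
  Y(L1) = 0.000-0.1050j S between n0,n1
  Y(C2) = 0.000+0.1208j S between n5,n0
  Y(R2) = 0.1779+0.000j S between n0,n1
  Y(R3) = 0.03802+0.000j S between n1,n5
  Y(R4) = 0.01280+0.000j S between n1,n5
  I1: injects 0.017 A into n5 (from n1)
  Y(R5) = 0.01460+0.000j S between n0,n3
  Y(L2) = 0.000-0.006321j S between n3,n2
  Y(L3) = 0.000-0.005830j S between n1,n3
  Y(R6) = 0.1585+0.000j S between n3,n0
  Y(R7) = 0.1692+0.000j S between n1,n5
  Y(R8) = 0.06623+0.000j S between n3,n0
  Y(R9) = 0.01733+0.000j S between n0,n4
  I2: injects 0.0597 A into n1 (from n2)
Assemble and solve the 5×5 MNA system:
  V(n1)=0.2444-0.01287j  V(n2)=-0.004825+1.316j  V(n3)=0.03465-0.004068j  V(n4)=0.001887-0.001136j  V(n5)=0.2416-0.1455j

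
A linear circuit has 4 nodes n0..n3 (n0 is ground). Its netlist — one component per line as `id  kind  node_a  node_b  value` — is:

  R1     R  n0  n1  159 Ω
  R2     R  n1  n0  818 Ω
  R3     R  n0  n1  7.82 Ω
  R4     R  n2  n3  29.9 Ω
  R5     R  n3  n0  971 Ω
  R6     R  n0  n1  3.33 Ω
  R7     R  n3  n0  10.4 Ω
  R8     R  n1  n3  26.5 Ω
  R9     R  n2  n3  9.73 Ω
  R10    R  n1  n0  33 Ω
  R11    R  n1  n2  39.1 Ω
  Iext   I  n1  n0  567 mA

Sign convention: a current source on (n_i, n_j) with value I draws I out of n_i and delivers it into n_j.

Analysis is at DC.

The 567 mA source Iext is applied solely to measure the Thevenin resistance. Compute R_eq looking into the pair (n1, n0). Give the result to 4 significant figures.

Apply KCL at each of the 3 non-ground nodes and solve the resulting linear system.
Node n1: branches {R1, R2, R3, R6, R8, R10, R11, Iext} → V_1 = -1.128
Node n2: branches {R4, R9, R11} → V_2 = -0.5379
Node n3: branches {R4, R5, R7, R8, R9} → V_3 = -0.4272

R_eq = 1.989 Ω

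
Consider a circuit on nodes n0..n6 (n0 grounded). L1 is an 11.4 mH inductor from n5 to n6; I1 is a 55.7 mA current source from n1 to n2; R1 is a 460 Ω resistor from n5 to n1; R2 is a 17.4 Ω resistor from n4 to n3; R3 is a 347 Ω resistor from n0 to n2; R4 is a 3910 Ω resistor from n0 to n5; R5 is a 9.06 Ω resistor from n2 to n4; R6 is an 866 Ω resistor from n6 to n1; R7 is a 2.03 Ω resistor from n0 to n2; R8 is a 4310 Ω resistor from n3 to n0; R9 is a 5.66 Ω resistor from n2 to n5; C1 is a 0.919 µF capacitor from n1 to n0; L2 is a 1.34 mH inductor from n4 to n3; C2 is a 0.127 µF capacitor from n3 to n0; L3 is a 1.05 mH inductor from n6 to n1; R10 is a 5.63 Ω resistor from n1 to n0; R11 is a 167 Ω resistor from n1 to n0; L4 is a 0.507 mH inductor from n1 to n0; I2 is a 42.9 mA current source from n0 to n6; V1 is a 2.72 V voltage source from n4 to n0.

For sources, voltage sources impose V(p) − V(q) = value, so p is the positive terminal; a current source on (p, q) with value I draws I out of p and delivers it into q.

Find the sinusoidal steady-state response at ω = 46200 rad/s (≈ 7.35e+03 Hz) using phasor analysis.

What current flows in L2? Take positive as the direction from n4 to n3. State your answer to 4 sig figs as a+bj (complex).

Apply KCL at each of the 6 non-ground nodes and solve the resulting linear system.
Node n1: branches {I1, R1, R6, C1, L3, R10, R11, L4} → V_1 = -0.08113-0.005413j
Node n2: branches {I1, R3, R5, R7, R9} → V_2 = 0.5907+0.001606j
Node n3: branches {R2, R8, L2, C2} → V_3 = 2.757-0.2699j
Node n4: branches {R2, R5, L2, V1} → V_4 = 2.720+0.000j
Node n5: branches {L1, R1, R4, R9} → V_5 = 0.6017+0.007114j
Node n6: branches {L1, R6, L3, I2} → V_6 = 0.07384+1.893j
Source currents: i(V1)=-0.2372-0.01594j

0.004360+0.0006006j A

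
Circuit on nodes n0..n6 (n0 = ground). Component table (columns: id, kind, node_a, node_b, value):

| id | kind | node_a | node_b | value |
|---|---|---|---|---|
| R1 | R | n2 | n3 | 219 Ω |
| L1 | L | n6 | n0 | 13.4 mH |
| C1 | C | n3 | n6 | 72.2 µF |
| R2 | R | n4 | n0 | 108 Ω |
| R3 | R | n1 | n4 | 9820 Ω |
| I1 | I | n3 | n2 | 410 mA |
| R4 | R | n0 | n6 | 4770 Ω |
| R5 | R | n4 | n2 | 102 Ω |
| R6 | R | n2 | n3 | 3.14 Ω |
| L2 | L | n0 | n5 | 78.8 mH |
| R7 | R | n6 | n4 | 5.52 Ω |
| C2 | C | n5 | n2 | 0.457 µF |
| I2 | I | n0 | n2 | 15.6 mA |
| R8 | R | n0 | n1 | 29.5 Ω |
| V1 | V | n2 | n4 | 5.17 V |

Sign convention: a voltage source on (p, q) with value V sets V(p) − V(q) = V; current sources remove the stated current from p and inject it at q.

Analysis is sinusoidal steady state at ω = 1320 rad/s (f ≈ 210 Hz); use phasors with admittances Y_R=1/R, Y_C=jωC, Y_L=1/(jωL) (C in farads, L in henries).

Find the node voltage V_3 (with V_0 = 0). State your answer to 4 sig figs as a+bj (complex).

2.337-1.533j V

MNA unknowns: 6 node voltages V₁..V_6 plus 1 source current (V1)
R1: Y=0.004566+0.000j on G[2,3]
L1: Y=0.000-0.05654j on G[6,0]
C1: Y=0.000+0.09530j on G[3,6]
R2: Y=0.009259+0.000j on G[4,0]
R3: Y=0.0001018+0.000j on G[1,4]
I1: z[3]−=0.41, z[2]+=0.41
R4: Y=0.0002096+0.000j on G[0,6]
R5: Y=0.009804+0.000j on G[4,2]
R6: Y=0.3185+0.000j on G[2,3]
L2: Y=0.000-0.009614j on G[0,5]
R7: Y=0.1812+0.000j on G[6,4]
C2: Y=0.000+0.0006032j on G[5,2]
I2: z[0]−=0.0156, z[2]+=0.0156
R8: Y=0.03390+0.000j on G[0,1]
V1: row V2−V4=5.17, i_V1 at 2,4
solve → V1=-0.002949-0.002449j, V2=4.186-0.8176j, V3=2.337-1.533j, V4=-0.9845-0.8176j, V5=-0.2802+0.05474j, V6=-0.08613+0.4299j
aux → i_V1=-0.2226-0.2337j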